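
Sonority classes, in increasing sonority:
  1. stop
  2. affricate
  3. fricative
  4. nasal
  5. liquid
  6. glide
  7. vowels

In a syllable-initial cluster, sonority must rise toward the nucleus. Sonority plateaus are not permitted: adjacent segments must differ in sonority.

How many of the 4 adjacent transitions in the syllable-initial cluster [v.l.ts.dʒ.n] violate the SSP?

2

/v/: fricative = 3.
/l/: liquid = 5.
/ts/: affricate = 2.
/dʒ/: affricate = 2.
/n/: nasal = 4.
/v/→/l/: 3→5 (rises) — ok.
/l/→/ts/: 5→2 (does not rise) — violation.
/ts/→/dʒ/: 2→2 (plateau) — violation.
/dʒ/→/n/: 2→4 (rises) — ok.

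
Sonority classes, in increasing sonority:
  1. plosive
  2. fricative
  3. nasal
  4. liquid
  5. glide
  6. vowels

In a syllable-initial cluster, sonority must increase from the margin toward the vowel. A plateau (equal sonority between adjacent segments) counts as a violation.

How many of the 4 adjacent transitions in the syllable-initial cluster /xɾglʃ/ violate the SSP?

/x/: fricative = 2.
/ɾ/: liquid = 4.
/g/: plosive = 1.
/l/: liquid = 4.
/ʃ/: fricative = 2.
/x/→/ɾ/: 2→4 (rises) — ok.
/ɾ/→/g/: 4→1 (does not rise) — violation.
/g/→/l/: 1→4 (rises) — ok.
/l/→/ʃ/: 4→2 (does not rise) — violation.

2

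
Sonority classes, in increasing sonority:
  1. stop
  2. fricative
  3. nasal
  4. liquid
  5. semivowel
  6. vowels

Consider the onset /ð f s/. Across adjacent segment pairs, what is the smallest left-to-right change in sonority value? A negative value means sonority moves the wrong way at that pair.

/ð/ — fricative, sonority 2.
/f/ — fricative, sonority 2.
/s/ — fricative, sonority 2.
/ð/→/f/: change +0.
/f/→/s/: change +0.
Minimum = 0.

0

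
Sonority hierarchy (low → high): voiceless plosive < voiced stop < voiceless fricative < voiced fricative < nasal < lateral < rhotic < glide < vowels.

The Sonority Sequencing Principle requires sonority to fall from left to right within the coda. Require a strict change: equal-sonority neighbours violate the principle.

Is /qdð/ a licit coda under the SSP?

/q/: voiceless plosive = 1.
/d/: voiced stop = 2.
/ð/: voiced fricative = 4.
The profile is 1-2-4. Between /q/ (1) and /d/ (2) sonority does not fall, so the cluster violates the SSP.

no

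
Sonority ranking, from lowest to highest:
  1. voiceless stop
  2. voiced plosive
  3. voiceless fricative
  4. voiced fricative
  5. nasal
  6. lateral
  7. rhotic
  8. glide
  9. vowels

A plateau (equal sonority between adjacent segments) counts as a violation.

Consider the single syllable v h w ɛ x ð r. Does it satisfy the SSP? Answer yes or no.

Onset: /v/ is a voiced fricative (sonority 4), /h/ is a voiceless fricative (sonority 3), /w/ is a glide (sonority 8); then the nucleus /ɛ/ (sonority 9).
Onset profile 4-3-8-9 — does not strictly rise throughout.
Coda: /x/ is a voiceless fricative (sonority 3), /ð/ is a voiced fricative (sonority 4), /r/ is a rhotic (sonority 7).
Coda profile 9-3-4-7 — does not strictly fall throughout.

no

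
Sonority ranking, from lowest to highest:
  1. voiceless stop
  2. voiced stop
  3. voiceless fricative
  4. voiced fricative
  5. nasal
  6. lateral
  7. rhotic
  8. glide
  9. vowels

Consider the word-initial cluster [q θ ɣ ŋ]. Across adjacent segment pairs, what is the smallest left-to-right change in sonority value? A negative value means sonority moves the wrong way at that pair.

1

/q/: voiceless stop = 1.
/θ/: voiceless fricative = 3.
/ɣ/: voiced fricative = 4.
/ŋ/: nasal = 5.
/q/→/θ/: change +2.
/θ/→/ɣ/: change +1.
/ɣ/→/ŋ/: change +1.
Minimum = 1.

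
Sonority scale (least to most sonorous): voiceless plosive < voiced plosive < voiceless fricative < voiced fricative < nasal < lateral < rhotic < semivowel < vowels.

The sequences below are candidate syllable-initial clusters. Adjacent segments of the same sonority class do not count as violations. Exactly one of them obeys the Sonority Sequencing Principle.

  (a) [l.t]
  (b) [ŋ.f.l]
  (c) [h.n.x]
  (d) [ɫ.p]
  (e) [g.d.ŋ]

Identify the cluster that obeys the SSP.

(a) [l.t]: profile 6-1 — violates.
(b) [ŋ.f.l]: profile 5-3-6 — violates.
(c) [h.n.x]: profile 3-5-3 — violates.
(d) [ɫ.p]: profile 6-1 — violates.
(e) [g.d.ŋ]: profile 2-2-5 — obeys.

e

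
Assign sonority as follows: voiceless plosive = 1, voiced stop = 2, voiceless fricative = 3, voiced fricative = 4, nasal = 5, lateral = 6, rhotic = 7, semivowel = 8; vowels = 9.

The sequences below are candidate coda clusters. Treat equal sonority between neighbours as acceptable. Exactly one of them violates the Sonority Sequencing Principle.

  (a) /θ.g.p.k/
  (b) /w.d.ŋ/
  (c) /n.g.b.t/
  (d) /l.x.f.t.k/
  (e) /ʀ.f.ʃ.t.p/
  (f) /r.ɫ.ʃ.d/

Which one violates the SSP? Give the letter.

(a) sonority 3-2-1-1: well-formed.
(b) sonority 8-2-5: ill-formed.
(c) sonority 5-2-2-1: well-formed.
(d) sonority 6-3-3-1-1: well-formed.
(e) sonority 7-3-3-1-1: well-formed.
(f) sonority 7-6-3-2: well-formed.

b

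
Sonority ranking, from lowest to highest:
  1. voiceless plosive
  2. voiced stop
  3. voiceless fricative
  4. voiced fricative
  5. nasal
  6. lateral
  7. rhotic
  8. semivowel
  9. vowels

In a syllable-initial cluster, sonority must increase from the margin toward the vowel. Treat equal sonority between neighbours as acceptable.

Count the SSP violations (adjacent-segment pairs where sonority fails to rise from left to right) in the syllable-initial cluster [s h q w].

1

/s/ — voiceless fricative, sonority 3.
/h/ — voiceless fricative, sonority 3.
/q/ — voiceless plosive, sonority 1.
/w/ — semivowel, sonority 8.
/s/→/h/: 3→3 (plateau, allowed) — ok.
/h/→/q/: 3→1 (does not rise) — violation.
/q/→/w/: 1→8 (rises) — ok.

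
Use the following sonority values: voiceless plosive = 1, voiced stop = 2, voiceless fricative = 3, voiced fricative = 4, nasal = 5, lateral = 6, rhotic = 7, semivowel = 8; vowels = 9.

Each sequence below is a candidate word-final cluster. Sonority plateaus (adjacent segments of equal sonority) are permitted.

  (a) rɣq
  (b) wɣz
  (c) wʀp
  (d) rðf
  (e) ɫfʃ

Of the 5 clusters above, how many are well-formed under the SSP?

5

(a) rɣq: profile 7-4-1 — obeys.
(b) wɣz: profile 8-4-4 — obeys.
(c) wʀp: profile 8-7-1 — obeys.
(d) rðf: profile 7-4-3 — obeys.
(e) ɫfʃ: profile 6-3-3 — obeys.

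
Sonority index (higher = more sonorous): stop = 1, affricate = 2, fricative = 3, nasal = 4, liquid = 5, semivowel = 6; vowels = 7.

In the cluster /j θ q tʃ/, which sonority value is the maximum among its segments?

/j/ is a semivowel (sonority 6).
/θ/ is a fricative (sonority 3).
/q/ is a stop (sonority 1).
/tʃ/ is an affricate (sonority 2).
The maximum is 6.

6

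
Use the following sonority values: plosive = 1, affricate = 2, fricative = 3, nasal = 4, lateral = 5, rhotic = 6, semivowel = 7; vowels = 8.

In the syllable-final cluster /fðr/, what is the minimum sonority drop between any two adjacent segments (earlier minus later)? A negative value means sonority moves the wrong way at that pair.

-3

/f/: fricative = 3.
/ð/: fricative = 3.
/r/: rhotic = 6.
/f/→/ð/: change +0.
/ð/→/r/: change -3.
Minimum = -3.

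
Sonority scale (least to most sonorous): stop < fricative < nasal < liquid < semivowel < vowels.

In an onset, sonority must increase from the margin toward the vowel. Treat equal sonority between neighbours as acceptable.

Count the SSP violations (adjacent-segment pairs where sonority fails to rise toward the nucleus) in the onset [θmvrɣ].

2

/θ/: fricative = 2.
/m/: nasal = 3.
/v/: fricative = 2.
/r/: liquid = 4.
/ɣ/: fricative = 2.
/θ/→/m/: 2→3 (rises) — ok.
/m/→/v/: 3→2 (does not rise) — violation.
/v/→/r/: 2→4 (rises) — ok.
/r/→/ɣ/: 4→2 (does not rise) — violation.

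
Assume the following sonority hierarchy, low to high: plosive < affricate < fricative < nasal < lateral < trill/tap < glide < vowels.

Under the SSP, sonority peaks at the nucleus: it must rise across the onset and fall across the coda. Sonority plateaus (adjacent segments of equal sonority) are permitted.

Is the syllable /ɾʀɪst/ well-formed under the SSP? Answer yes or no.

yes

Onset: /ɾ/ is a trill/tap (sonority 6), /ʀ/ is a trill/tap (sonority 6); then the nucleus /ɪ/ (sonority 8).
Onset profile 6-6-8 — rises to the nucleus.
Coda: /s/ is a fricative (sonority 3), /t/ is a plosive (sonority 1).
Coda profile 8-3-1 — falls from the nucleus.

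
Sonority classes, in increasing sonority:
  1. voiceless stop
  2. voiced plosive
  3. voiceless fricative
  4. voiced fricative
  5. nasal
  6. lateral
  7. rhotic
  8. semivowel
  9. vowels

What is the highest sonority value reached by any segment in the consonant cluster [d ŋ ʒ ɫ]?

6

/d/: voiced plosive = 2.
/ŋ/: nasal = 5.
/ʒ/: voiced fricative = 4.
/ɫ/: lateral = 6.
The maximum is 6.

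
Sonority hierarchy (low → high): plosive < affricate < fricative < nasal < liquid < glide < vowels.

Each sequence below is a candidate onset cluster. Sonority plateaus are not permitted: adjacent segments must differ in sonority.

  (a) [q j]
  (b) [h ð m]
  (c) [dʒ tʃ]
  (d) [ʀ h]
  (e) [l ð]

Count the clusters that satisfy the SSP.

(a) sonority 1-6: well-formed.
(b) sonority 3-3-4: ill-formed.
(c) sonority 2-2: ill-formed.
(d) sonority 5-3: ill-formed.
(e) sonority 5-3: ill-formed.

1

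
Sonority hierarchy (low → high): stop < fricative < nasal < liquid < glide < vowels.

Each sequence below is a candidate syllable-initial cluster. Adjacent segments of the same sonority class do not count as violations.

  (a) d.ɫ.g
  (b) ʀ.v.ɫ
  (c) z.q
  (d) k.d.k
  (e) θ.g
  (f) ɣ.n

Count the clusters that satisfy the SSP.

(a) 1-4-1 → violates
(b) 4-2-4 → violates
(c) 2-1 → violates
(d) 1-1-1 → obeys
(e) 2-1 → violates
(f) 2-3 → obeys

2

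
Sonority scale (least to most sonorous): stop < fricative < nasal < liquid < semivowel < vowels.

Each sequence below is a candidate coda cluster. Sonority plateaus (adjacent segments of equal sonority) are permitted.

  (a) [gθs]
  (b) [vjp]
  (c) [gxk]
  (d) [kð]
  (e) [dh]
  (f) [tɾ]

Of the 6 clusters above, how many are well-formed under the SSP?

(a) sonority 1-2-2: ill-formed.
(b) sonority 2-5-1: ill-formed.
(c) sonority 1-2-1: ill-formed.
(d) sonority 1-2: ill-formed.
(e) sonority 1-2: ill-formed.
(f) sonority 1-4: ill-formed.

0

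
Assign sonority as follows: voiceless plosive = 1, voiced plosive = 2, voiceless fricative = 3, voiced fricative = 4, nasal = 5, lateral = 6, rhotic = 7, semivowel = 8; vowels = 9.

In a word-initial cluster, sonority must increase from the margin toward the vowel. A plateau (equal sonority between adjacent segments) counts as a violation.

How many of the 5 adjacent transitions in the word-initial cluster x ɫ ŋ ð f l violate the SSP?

3

/x/: voiceless fricative = 3.
/ɫ/: lateral = 6.
/ŋ/: nasal = 5.
/ð/: voiced fricative = 4.
/f/: voiceless fricative = 3.
/l/: lateral = 6.
/x/→/ɫ/: 3→6 (rises) — ok.
/ɫ/→/ŋ/: 6→5 (does not rise) — violation.
/ŋ/→/ð/: 5→4 (does not rise) — violation.
/ð/→/f/: 4→3 (does not rise) — violation.
/f/→/l/: 3→6 (rises) — ok.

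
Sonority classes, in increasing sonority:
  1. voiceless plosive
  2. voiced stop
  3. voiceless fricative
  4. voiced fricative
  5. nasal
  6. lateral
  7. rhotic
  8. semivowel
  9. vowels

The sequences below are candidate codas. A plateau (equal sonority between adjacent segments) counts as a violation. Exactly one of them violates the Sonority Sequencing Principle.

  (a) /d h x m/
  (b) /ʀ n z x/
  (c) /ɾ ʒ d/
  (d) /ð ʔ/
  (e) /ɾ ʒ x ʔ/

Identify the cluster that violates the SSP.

(a) /d h x m/: profile 2-3-3-5 — violates.
(b) /ʀ n z x/: profile 7-5-4-3 — obeys.
(c) /ɾ ʒ d/: profile 7-4-2 — obeys.
(d) /ð ʔ/: profile 4-1 — obeys.
(e) /ɾ ʒ x ʔ/: profile 7-4-3-1 — obeys.

a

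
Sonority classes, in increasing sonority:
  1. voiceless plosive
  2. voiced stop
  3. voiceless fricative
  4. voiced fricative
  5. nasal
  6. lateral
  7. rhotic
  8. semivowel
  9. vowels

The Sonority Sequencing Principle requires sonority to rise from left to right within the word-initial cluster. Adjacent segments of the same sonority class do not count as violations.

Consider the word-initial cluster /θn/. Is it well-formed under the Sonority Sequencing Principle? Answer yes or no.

yes

/θ/ — voiceless fricative, sonority 3.
/n/ — nasal, sonority 5.
The profile 3-5 strictly rises, so the word-initial cluster satisfies the SSP.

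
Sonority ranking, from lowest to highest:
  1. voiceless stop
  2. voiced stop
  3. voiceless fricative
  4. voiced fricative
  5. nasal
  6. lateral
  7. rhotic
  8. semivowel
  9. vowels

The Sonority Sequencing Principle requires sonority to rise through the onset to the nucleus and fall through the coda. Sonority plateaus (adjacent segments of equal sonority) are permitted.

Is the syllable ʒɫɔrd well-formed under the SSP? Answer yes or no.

yes

Onset: /ʒ/ is a voiced fricative (sonority 4), /ɫ/ is a lateral (sonority 6); then the nucleus /ɔ/ (sonority 9).
Onset profile 4-6-9 — rises to the nucleus.
Coda: /r/ is a rhotic (sonority 7), /d/ is a voiced stop (sonority 2).
Coda profile 9-7-2 — falls from the nucleus.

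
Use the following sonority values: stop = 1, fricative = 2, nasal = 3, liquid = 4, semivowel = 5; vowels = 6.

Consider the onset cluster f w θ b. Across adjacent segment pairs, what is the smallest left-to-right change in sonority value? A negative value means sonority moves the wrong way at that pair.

/f/: fricative = 2.
/w/: semivowel = 5.
/θ/: fricative = 2.
/b/: stop = 1.
/f/→/w/: change +3.
/w/→/θ/: change -3.
/θ/→/b/: change -1.
Minimum = -3.

-3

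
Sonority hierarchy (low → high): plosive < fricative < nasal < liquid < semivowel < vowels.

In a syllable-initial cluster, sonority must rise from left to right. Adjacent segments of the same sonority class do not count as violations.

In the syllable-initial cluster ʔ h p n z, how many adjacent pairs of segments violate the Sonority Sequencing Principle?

/ʔ/: plosive = 1.
/h/: fricative = 2.
/p/: plosive = 1.
/n/: nasal = 3.
/z/: fricative = 2.
/ʔ/→/h/: 1→2 (rises) — ok.
/h/→/p/: 2→1 (does not rise) — violation.
/p/→/n/: 1→3 (rises) — ok.
/n/→/z/: 3→2 (does not rise) — violation.

2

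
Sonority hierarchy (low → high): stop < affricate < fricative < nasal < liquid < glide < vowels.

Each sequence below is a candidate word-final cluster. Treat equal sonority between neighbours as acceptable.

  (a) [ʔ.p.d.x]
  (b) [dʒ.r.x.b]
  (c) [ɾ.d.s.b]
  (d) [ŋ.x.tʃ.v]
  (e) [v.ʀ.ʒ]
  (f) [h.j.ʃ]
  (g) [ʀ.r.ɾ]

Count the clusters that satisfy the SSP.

1

(a) sonority 1-1-1-3: ill-formed.
(b) sonority 2-5-3-1: ill-formed.
(c) sonority 5-1-3-1: ill-formed.
(d) sonority 4-3-2-3: ill-formed.
(e) sonority 3-5-3: ill-formed.
(f) sonority 3-6-3: ill-formed.
(g) sonority 5-5-5: well-formed.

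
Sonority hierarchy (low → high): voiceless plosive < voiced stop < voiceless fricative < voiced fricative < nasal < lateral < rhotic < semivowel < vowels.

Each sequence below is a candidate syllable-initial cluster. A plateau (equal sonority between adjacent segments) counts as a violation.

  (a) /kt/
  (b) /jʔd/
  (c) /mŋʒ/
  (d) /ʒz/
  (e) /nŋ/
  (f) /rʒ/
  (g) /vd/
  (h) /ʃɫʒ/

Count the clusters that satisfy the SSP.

(a) 1-1 → violates
(b) 8-1-2 → violates
(c) 5-5-4 → violates
(d) 4-4 → violates
(e) 5-5 → violates
(f) 7-4 → violates
(g) 4-2 → violates
(h) 3-6-4 → violates

0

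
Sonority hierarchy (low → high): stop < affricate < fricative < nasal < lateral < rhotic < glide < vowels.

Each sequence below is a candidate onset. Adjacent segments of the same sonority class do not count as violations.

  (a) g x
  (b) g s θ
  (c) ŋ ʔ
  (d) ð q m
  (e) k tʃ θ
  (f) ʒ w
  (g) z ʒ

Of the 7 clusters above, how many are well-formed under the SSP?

(a) sonority 1-3: well-formed.
(b) sonority 1-3-3: well-formed.
(c) sonority 4-1: ill-formed.
(d) sonority 3-1-4: ill-formed.
(e) sonority 1-2-3: well-formed.
(f) sonority 3-7: well-formed.
(g) sonority 3-3: well-formed.

5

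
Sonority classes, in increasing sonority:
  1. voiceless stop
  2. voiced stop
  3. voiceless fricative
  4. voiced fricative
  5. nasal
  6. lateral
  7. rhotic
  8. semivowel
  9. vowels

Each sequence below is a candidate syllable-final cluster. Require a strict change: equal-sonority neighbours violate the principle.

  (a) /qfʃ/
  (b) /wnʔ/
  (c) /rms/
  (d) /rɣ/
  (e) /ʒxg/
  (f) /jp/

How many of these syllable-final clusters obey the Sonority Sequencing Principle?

(a) 1-3-3 → violates
(b) 8-5-1 → obeys
(c) 7-5-3 → obeys
(d) 7-4 → obeys
(e) 4-3-2 → obeys
(f) 8-1 → obeys

5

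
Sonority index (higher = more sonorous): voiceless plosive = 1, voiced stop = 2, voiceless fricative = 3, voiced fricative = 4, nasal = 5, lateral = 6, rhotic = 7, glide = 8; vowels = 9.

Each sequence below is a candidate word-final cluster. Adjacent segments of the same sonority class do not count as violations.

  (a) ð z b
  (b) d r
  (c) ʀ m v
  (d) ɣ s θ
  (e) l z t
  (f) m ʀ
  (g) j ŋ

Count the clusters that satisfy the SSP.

(a) sonority 4-4-2: well-formed.
(b) sonority 2-7: ill-formed.
(c) sonority 7-5-4: well-formed.
(d) sonority 4-3-3: well-formed.
(e) sonority 6-4-1: well-formed.
(f) sonority 5-7: ill-formed.
(g) sonority 8-5: well-formed.

5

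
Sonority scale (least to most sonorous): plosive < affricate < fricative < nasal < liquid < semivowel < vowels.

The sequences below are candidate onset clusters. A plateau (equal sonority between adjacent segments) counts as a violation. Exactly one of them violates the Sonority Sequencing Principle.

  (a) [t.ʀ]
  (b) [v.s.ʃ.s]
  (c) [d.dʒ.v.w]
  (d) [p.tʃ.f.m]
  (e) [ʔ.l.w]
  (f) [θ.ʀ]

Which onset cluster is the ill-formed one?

b

(a) 1-5 → obeys
(b) 3-3-3-3 → violates
(c) 1-2-3-6 → obeys
(d) 1-2-3-4 → obeys
(e) 1-5-6 → obeys
(f) 3-5 → obeys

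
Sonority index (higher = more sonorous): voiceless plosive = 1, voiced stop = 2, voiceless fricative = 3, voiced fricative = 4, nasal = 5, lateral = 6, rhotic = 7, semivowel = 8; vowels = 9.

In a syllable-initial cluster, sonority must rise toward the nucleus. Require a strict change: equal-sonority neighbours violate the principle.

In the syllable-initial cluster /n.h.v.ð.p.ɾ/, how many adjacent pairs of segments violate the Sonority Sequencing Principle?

3

/n/ — nasal, sonority 5.
/h/ — voiceless fricative, sonority 3.
/v/ — voiced fricative, sonority 4.
/ð/ — voiced fricative, sonority 4.
/p/ — voiceless plosive, sonority 1.
/ɾ/ — rhotic, sonority 7.
/n/→/h/: 5→3 (does not rise) — violation.
/h/→/v/: 3→4 (rises) — ok.
/v/→/ð/: 4→4 (plateau) — violation.
/ð/→/p/: 4→1 (does not rise) — violation.
/p/→/ɾ/: 1→7 (rises) — ok.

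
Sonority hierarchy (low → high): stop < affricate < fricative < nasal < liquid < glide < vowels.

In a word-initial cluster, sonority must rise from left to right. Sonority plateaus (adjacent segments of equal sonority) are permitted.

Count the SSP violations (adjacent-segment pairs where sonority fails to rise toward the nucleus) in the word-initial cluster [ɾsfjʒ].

2

/ɾ/: liquid = 5.
/s/: fricative = 3.
/f/: fricative = 3.
/j/: glide = 6.
/ʒ/: fricative = 3.
/ɾ/→/s/: 5→3 (does not rise) — violation.
/s/→/f/: 3→3 (plateau, allowed) — ok.
/f/→/j/: 3→6 (rises) — ok.
/j/→/ʒ/: 6→3 (does not rise) — violation.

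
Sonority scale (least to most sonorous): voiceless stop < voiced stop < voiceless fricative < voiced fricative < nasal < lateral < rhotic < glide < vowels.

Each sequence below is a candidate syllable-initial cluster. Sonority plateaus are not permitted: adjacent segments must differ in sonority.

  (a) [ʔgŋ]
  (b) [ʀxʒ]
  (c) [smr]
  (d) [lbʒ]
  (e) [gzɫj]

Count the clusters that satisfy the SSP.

3

(a) sonority 1-2-5: well-formed.
(b) sonority 7-3-4: ill-formed.
(c) sonority 3-5-7: well-formed.
(d) sonority 6-2-4: ill-formed.
(e) sonority 2-4-6-8: well-formed.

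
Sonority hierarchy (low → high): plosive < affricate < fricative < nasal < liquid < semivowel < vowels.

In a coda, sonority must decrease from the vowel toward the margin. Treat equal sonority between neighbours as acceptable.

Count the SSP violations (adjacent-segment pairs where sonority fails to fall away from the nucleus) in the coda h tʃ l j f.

2

/h/ is a fricative (sonority 3).
/tʃ/ is an affricate (sonority 2).
/l/ is a liquid (sonority 5).
/j/ is a semivowel (sonority 6).
/f/ is a fricative (sonority 3).
/h/→/tʃ/: 3→2 (falls) — ok.
/tʃ/→/l/: 2→5 (does not fall) — violation.
/l/→/j/: 5→6 (does not fall) — violation.
/j/→/f/: 6→3 (falls) — ok.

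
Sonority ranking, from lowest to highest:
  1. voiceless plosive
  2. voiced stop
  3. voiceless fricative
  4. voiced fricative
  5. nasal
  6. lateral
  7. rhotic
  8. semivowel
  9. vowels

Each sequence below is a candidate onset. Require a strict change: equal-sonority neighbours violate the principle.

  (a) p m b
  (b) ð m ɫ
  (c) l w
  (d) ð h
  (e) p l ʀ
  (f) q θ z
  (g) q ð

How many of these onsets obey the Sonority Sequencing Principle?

(a) p m b: profile 1-5-2 — violates.
(b) ð m ɫ: profile 4-5-6 — obeys.
(c) l w: profile 6-8 — obeys.
(d) ð h: profile 4-3 — violates.
(e) p l ʀ: profile 1-6-7 — obeys.
(f) q θ z: profile 1-3-4 — obeys.
(g) q ð: profile 1-4 — obeys.

5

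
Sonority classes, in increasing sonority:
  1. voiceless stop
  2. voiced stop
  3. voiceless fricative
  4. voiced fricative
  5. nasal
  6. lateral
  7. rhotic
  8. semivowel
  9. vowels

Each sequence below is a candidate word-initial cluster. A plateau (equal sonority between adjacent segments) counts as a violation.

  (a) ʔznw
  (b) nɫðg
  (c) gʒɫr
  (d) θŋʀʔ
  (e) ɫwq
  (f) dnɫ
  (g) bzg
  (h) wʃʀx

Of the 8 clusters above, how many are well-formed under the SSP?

3

(a) ʔznw: profile 1-4-5-8 — obeys.
(b) nɫðg: profile 5-6-4-2 — violates.
(c) gʒɫr: profile 2-4-6-7 — obeys.
(d) θŋʀʔ: profile 3-5-7-1 — violates.
(e) ɫwq: profile 6-8-1 — violates.
(f) dnɫ: profile 2-5-6 — obeys.
(g) bzg: profile 2-4-2 — violates.
(h) wʃʀx: profile 8-3-7-3 — violates.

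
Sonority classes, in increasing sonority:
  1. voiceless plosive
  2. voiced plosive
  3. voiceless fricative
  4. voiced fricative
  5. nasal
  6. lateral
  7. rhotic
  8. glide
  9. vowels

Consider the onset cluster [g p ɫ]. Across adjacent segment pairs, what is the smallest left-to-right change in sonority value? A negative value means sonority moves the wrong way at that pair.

/g/ — voiced plosive, sonority 2.
/p/ — voiceless plosive, sonority 1.
/ɫ/ — lateral, sonority 6.
/g/→/p/: change -1.
/p/→/ɫ/: change +5.
Minimum = -1.

-1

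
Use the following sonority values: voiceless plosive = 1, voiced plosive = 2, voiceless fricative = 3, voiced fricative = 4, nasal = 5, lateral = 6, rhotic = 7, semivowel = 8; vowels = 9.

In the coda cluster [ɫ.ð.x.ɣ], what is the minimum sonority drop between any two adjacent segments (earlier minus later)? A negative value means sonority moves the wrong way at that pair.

-1

/ɫ/ is a lateral (sonority 6).
/ð/ is a voiced fricative (sonority 4).
/x/ is a voiceless fricative (sonority 3).
/ɣ/ is a voiced fricative (sonority 4).
/ɫ/→/ð/: change +2.
/ð/→/x/: change +1.
/x/→/ɣ/: change -1.
Minimum = -1.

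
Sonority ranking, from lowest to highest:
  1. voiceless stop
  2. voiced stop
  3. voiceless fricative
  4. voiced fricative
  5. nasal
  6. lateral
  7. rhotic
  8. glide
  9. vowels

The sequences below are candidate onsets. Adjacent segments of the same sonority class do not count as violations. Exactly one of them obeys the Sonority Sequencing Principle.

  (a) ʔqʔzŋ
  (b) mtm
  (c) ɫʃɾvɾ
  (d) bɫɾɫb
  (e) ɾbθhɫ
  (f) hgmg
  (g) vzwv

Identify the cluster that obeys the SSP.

(a) sonority 1-1-1-4-5: well-formed.
(b) sonority 5-1-5: ill-formed.
(c) sonority 6-3-7-4-7: ill-formed.
(d) sonority 2-6-7-6-2: ill-formed.
(e) sonority 7-2-3-3-6: ill-formed.
(f) sonority 3-2-5-2: ill-formed.
(g) sonority 4-4-8-4: ill-formed.

a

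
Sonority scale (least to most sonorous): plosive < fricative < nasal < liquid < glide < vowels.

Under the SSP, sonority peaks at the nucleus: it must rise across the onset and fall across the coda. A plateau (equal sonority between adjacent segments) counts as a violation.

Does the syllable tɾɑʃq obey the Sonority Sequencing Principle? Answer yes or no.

Onset: /t/ is a plosive (sonority 1), /ɾ/ is a liquid (sonority 4); then the nucleus /ɑ/ (sonority 6).
Onset profile 1-4-6 — rises to the nucleus.
Coda: /ʃ/ is a fricative (sonority 2), /q/ is a plosive (sonority 1).
Coda profile 6-2-1 — falls from the nucleus.

yes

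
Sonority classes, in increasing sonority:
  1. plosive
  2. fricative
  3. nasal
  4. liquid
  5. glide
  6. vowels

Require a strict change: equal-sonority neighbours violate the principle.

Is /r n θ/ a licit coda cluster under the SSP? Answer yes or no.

yes

/r/ is a liquid (sonority 4).
/n/ is a nasal (sonority 3).
/θ/ is a fricative (sonority 2).
The profile 4-3-2 strictly falls, so the coda cluster satisfies the SSP.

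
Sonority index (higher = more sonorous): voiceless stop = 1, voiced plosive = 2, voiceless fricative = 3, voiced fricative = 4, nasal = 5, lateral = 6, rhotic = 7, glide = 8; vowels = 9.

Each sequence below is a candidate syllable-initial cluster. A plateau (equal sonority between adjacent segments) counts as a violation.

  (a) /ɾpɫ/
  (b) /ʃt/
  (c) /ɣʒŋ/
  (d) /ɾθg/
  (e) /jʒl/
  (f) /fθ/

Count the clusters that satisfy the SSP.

0

(a) sonority 7-1-6: ill-formed.
(b) sonority 3-1: ill-formed.
(c) sonority 4-4-5: ill-formed.
(d) sonority 7-3-2: ill-formed.
(e) sonority 8-4-6: ill-formed.
(f) sonority 3-3: ill-formed.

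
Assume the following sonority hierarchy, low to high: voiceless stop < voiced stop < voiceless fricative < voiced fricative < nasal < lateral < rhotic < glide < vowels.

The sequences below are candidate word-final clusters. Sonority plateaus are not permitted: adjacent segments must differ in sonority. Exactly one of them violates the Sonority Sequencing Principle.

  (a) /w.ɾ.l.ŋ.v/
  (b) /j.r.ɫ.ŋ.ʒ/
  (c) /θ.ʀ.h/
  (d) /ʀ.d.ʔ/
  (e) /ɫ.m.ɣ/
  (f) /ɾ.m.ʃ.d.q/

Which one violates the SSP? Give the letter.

c

(a) /w.ɾ.l.ŋ.v/: profile 8-7-6-5-4 — obeys.
(b) /j.r.ɫ.ŋ.ʒ/: profile 8-7-6-5-4 — obeys.
(c) /θ.ʀ.h/: profile 3-7-3 — violates.
(d) /ʀ.d.ʔ/: profile 7-2-1 — obeys.
(e) /ɫ.m.ɣ/: profile 6-5-4 — obeys.
(f) /ɾ.m.ʃ.d.q/: profile 7-5-3-2-1 — obeys.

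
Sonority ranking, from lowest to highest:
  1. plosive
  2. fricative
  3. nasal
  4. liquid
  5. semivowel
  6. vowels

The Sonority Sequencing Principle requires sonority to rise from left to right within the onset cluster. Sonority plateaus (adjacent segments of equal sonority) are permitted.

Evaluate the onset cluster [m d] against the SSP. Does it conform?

no

/m/ — nasal, sonority 3.
/d/ — plosive, sonority 1.
The profile is 3-1. Between /m/ (3) and /d/ (1) sonority does not rise, so the cluster violates the SSP.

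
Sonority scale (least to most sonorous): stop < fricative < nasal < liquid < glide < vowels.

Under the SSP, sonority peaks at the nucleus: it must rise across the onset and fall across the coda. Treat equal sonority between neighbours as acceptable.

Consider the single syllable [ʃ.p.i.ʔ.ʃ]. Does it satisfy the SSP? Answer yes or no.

no

Onset: /ʃ/ is a fricative (sonority 2), /p/ is a stop (sonority 1); then the nucleus /i/ (sonority 6).
Onset profile 2-1-6 — does not rise throughout.
Coda: /ʔ/ is a stop (sonority 1), /ʃ/ is a fricative (sonority 2).
Coda profile 6-1-2 — does not fall throughout.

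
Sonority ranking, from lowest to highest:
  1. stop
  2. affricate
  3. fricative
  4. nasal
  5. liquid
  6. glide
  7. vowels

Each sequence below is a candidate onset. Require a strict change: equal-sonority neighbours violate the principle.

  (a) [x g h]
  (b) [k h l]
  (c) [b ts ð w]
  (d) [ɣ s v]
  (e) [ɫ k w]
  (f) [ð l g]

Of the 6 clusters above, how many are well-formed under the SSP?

(a) [x g h]: profile 3-1-3 — violates.
(b) [k h l]: profile 1-3-5 — obeys.
(c) [b ts ð w]: profile 1-2-3-6 — obeys.
(d) [ɣ s v]: profile 3-3-3 — violates.
(e) [ɫ k w]: profile 5-1-6 — violates.
(f) [ð l g]: profile 3-5-1 — violates.

2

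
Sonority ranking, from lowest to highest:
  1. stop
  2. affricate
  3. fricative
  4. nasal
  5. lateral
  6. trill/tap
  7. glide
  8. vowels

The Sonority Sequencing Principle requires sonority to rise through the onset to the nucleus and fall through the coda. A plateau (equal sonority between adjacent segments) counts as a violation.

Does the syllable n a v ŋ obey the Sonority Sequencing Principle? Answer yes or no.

Onset: /n/ is a nasal (sonority 4); then the nucleus /a/ (sonority 8).
Onset profile 4-8 — rises to the nucleus.
Coda: /v/ is a fricative (sonority 3), /ŋ/ is a nasal (sonority 4).
Coda profile 8-3-4 — does not strictly fall throughout.

no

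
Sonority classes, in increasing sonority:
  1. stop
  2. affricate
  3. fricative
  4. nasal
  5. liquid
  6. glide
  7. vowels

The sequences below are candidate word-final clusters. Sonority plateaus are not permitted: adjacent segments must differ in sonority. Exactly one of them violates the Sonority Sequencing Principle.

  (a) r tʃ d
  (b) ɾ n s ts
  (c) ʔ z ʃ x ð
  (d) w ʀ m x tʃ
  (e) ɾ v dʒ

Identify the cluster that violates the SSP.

c

(a) r tʃ d: profile 5-2-1 — obeys.
(b) ɾ n s ts: profile 5-4-3-2 — obeys.
(c) ʔ z ʃ x ð: profile 1-3-3-3-3 — violates.
(d) w ʀ m x tʃ: profile 6-5-4-3-2 — obeys.
(e) ɾ v dʒ: profile 5-3-2 — obeys.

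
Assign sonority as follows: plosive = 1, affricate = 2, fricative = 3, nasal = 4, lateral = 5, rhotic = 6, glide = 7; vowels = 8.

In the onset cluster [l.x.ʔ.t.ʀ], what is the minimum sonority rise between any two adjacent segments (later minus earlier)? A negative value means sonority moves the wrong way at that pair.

/l/ — lateral, sonority 5.
/x/ — fricative, sonority 3.
/ʔ/ — plosive, sonority 1.
/t/ — plosive, sonority 1.
/ʀ/ — rhotic, sonority 6.
/l/→/x/: change -2.
/x/→/ʔ/: change -2.
/ʔ/→/t/: change +0.
/t/→/ʀ/: change +5.
Minimum = -2.

-2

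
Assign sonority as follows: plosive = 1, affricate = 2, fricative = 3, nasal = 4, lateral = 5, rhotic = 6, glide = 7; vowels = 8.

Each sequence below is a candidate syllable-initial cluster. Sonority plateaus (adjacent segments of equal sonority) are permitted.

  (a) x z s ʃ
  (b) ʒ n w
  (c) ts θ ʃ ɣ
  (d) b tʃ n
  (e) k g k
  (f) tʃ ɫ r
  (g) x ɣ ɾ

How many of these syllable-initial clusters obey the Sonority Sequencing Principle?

7

(a) x z s ʃ: profile 3-3-3-3 — obeys.
(b) ʒ n w: profile 3-4-7 — obeys.
(c) ts θ ʃ ɣ: profile 2-3-3-3 — obeys.
(d) b tʃ n: profile 1-2-4 — obeys.
(e) k g k: profile 1-1-1 — obeys.
(f) tʃ ɫ r: profile 2-5-6 — obeys.
(g) x ɣ ɾ: profile 3-3-6 — obeys.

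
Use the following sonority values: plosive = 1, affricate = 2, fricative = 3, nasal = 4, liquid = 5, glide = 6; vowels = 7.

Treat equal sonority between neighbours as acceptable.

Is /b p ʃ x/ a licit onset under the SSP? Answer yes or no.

yes

/b/ is a plosive (sonority 1).
/p/ is a plosive (sonority 1).
/ʃ/ is a fricative (sonority 3).
/x/ is a fricative (sonority 3).
The profile 1-1-3-3 is non-decreasing (plateaus allowed), so the onset satisfies the SSP.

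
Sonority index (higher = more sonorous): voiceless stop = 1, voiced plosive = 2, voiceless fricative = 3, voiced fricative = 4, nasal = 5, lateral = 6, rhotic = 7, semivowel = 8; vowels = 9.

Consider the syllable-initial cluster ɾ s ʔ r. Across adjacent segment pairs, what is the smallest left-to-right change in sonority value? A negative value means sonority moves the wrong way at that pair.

-4

/ɾ/ is a rhotic (sonority 7).
/s/ is a voiceless fricative (sonority 3).
/ʔ/ is a voiceless stop (sonority 1).
/r/ is a rhotic (sonority 7).
/ɾ/→/s/: change -4.
/s/→/ʔ/: change -2.
/ʔ/→/r/: change +6.
Minimum = -4.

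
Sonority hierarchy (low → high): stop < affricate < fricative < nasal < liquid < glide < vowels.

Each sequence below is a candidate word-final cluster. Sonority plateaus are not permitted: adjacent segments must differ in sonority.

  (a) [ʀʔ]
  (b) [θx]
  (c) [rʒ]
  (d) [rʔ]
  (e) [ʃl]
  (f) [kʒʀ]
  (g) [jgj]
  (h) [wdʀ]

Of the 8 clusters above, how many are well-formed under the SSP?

(a) sonority 5-1: well-formed.
(b) sonority 3-3: ill-formed.
(c) sonority 5-3: well-formed.
(d) sonority 5-1: well-formed.
(e) sonority 3-5: ill-formed.
(f) sonority 1-3-5: ill-formed.
(g) sonority 6-1-6: ill-formed.
(h) sonority 6-1-5: ill-formed.

3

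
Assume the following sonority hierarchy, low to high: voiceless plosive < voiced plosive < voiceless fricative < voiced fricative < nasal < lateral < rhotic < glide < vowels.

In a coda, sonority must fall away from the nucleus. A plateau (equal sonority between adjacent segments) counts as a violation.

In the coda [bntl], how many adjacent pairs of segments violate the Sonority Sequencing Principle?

/b/ is a voiced plosive (sonority 2).
/n/ is a nasal (sonority 5).
/t/ is a voiceless plosive (sonority 1).
/l/ is a lateral (sonority 6).
/b/→/n/: 2→5 (does not fall) — violation.
/n/→/t/: 5→1 (falls) — ok.
/t/→/l/: 1→6 (does not fall) — violation.

2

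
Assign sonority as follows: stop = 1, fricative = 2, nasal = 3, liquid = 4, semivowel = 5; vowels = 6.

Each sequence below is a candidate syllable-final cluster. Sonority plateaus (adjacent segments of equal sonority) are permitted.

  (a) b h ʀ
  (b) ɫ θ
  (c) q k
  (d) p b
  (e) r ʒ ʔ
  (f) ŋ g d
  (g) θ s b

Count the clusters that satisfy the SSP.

6

(a) 1-2-4 → violates
(b) 4-2 → obeys
(c) 1-1 → obeys
(d) 1-1 → obeys
(e) 4-2-1 → obeys
(f) 3-1-1 → obeys
(g) 2-2-1 → obeys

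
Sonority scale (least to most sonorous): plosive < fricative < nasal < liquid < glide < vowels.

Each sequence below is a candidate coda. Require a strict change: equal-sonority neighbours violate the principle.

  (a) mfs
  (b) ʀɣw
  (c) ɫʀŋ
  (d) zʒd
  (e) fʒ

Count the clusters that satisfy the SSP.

(a) sonority 3-2-2: ill-formed.
(b) sonority 4-2-5: ill-formed.
(c) sonority 4-4-3: ill-formed.
(d) sonority 2-2-1: ill-formed.
(e) sonority 2-2: ill-formed.

0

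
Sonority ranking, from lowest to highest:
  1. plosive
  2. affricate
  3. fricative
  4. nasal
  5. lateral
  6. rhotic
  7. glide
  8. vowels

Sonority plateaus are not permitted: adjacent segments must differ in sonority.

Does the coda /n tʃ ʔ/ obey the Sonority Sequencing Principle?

/n/ is a nasal (sonority 4).
/tʃ/ is an affricate (sonority 2).
/ʔ/ is a plosive (sonority 1).
The profile 4-2-1 strictly falls, so the coda satisfies the SSP.

yes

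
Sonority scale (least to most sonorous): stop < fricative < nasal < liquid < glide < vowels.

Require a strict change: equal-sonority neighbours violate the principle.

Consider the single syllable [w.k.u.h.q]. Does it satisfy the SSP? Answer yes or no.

no

Onset: /w/ is a glide (sonority 5), /k/ is a stop (sonority 1); then the nucleus /u/ (sonority 6).
Onset profile 5-1-6 — does not strictly rise throughout.
Coda: /h/ is a fricative (sonority 2), /q/ is a stop (sonority 1).
Coda profile 6-2-1 — falls from the nucleus.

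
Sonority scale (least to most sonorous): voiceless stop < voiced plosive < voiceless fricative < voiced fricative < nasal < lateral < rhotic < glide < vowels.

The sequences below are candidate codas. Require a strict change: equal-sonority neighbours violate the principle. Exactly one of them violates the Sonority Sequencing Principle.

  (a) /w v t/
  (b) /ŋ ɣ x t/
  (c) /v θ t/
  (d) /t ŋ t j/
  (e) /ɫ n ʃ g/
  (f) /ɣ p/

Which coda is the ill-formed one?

(a) 8-4-1 → obeys
(b) 5-4-3-1 → obeys
(c) 4-3-1 → obeys
(d) 1-5-1-8 → violates
(e) 6-5-3-2 → obeys
(f) 4-1 → obeys

d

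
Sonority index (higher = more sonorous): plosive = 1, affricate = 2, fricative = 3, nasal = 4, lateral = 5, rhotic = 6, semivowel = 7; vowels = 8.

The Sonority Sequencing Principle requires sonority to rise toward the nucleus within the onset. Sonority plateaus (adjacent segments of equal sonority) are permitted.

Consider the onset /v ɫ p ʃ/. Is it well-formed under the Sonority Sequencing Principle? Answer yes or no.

no

/v/: fricative = 3.
/ɫ/: lateral = 5.
/p/: plosive = 1.
/ʃ/: fricative = 3.
The profile is 3-5-1-3. Between /ɫ/ (5) and /p/ (1) sonority does not rise, so the cluster violates the SSP.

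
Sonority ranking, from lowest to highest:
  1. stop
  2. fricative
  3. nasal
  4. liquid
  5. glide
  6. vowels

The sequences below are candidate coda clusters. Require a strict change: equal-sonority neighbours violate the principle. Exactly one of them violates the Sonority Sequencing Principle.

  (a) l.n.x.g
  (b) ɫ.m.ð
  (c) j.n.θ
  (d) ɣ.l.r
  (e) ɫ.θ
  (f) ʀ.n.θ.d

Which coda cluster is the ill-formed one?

(a) l.n.x.g: profile 4-3-2-1 — obeys.
(b) ɫ.m.ð: profile 4-3-2 — obeys.
(c) j.n.θ: profile 5-3-2 — obeys.
(d) ɣ.l.r: profile 2-4-4 — violates.
(e) ɫ.θ: profile 4-2 — obeys.
(f) ʀ.n.θ.d: profile 4-3-2-1 — obeys.

d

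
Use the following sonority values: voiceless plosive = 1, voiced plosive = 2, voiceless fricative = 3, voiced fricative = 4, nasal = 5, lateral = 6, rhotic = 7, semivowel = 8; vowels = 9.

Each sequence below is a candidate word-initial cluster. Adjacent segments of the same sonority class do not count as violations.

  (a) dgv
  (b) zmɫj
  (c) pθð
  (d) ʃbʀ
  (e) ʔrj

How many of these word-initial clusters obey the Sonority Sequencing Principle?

(a) dgv: profile 2-2-4 — obeys.
(b) zmɫj: profile 4-5-6-8 — obeys.
(c) pθð: profile 1-3-4 — obeys.
(d) ʃbʀ: profile 3-2-7 — violates.
(e) ʔrj: profile 1-7-8 — obeys.

4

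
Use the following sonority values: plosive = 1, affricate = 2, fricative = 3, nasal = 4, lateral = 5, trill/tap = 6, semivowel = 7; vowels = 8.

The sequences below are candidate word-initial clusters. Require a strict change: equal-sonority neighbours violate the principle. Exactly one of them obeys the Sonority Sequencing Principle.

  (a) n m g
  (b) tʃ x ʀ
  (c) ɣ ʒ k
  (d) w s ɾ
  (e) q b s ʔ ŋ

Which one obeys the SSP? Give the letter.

b

(a) 4-4-1 → violates
(b) 2-3-6 → obeys
(c) 3-3-1 → violates
(d) 7-3-6 → violates
(e) 1-1-3-1-4 → violates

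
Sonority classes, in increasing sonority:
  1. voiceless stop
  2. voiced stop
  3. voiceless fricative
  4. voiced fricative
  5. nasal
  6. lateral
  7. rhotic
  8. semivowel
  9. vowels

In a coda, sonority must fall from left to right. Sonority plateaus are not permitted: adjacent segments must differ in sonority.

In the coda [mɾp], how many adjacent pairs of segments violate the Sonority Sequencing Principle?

1

/m/ is a nasal (sonority 5).
/ɾ/ is a rhotic (sonority 7).
/p/ is a voiceless stop (sonority 1).
/m/→/ɾ/: 5→7 (does not fall) — violation.
/ɾ/→/p/: 7→1 (falls) — ok.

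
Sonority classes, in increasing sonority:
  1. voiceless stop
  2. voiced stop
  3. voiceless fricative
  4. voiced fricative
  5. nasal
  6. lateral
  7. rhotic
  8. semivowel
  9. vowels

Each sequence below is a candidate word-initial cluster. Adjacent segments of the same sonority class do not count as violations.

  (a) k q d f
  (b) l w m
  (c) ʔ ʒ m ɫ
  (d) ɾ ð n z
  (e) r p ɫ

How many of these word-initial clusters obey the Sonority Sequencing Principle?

2

(a) k q d f: profile 1-1-2-3 — obeys.
(b) l w m: profile 6-8-5 — violates.
(c) ʔ ʒ m ɫ: profile 1-4-5-6 — obeys.
(d) ɾ ð n z: profile 7-4-5-4 — violates.
(e) r p ɫ: profile 7-1-6 — violates.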